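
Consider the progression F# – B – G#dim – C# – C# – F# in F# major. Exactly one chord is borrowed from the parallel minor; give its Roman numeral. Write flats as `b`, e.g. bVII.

F# major has the diatonic set F#, G#m, A#m, B, C#, D#m, E#dim. F#, B and C# are all diatonic. G#dim (G#–B–D) is not: scale degree 2 in F# major carries G#m (ii). In F# minor the chord on that degree is G#dim, so here it functions as ii°, borrowed from the parallel minor.

ii°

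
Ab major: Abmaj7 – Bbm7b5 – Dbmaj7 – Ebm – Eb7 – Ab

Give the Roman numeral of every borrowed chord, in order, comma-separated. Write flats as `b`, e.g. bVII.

In Ab major the diatonic chords are Ab, Bbm, Cm, Db, Eb, Fm, Gdim. Of the given chords, Abmaj7, Dbmaj7, Eb7 and Ab are diatonic. Bbm7b5 (Bb–Db–Fb–Ab) doesn't fit — on degree 2 Ab major would have Bbm (ii). Bbm7b5 is the degree-2 chord of Ab minor, so it is the borrowed iiø7. But Ebm (Eb–Gb–Bb) is foreign: the diatonic V on degree 5 is Eb, whereas Ebm comes from Ab minor. It is labeled v.

iiø7, v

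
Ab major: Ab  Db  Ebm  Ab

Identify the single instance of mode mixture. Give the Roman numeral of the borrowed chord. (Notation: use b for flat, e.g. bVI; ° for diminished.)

In Ab major the diatonic chords are Ab, Bbm, Cm, Db, Eb, Fm, Gdim. Ab and Db are both diatonic. But Ebm (Eb–Gb–Bb) is foreign: the diatonic V on degree 5 is Eb, whereas Ebm comes from Ab minor. It is labeled v.

v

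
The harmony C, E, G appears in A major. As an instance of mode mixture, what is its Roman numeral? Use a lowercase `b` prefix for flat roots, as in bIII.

bIII

The root C is the lowered 3rd scale degree — diatonically A major has C# there. C–E–G is a major chord — the form found in A minor, not the diatonic iii (C#m). Borrowed into A major it is written bIII.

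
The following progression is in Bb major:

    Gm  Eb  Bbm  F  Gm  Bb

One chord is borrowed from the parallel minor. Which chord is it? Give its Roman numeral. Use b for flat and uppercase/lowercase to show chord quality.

i

The diatonic triads in Bb major are Bb, Cm, Dm, Eb, F, Gm, Adim. Of the given chords, Gm, Eb, F and Bb are diatonic. Bbm (Bb–Db–F) doesn't fit — on degree 1 Bb major would have Bb (I). Bbm is the degree-1 chord of Bb minor, so it is the borrowed i.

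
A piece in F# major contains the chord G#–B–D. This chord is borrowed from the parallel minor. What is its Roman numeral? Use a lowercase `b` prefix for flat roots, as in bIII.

The root G# is the diatonic 2nd degree of F# major; the borrowing shows in the chord quality. The diatonic chord on degree 2 would be G#m (ii), but G#–B–D is the diminished chord from F# minor. As a borrowed chord it is labeled ii°.

ii°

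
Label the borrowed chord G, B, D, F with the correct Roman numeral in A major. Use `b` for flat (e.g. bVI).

The root G is the lowered 7th scale degree — diatonically A major has G# there. G–B–D–F is a dominant-seventh chord — the form found in A minor, not the diatonic vii° (G#dim). Borrowed into A major it is written bVII7.

bVII7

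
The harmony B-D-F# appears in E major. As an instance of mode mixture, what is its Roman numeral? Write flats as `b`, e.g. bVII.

B is scale degree 5 in E major. Diatonically E major has B (V) on that degree; B–D–F# is instead the minor chord native to E minor, so it takes the label v.

v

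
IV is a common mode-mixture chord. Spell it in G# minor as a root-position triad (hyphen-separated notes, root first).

IV is built on scale degree 4, which is C# in both G# minor and its parallel. In G# major the chord on C# is C#–E#–G#.

C#-E#-G#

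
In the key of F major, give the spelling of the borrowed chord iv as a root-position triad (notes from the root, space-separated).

The root, Bb, is scale degree 4 — the same note in F major and F minor; only the chord quality changes. In F minor the chord on Bb is Bb–Db–F.

Bb Db F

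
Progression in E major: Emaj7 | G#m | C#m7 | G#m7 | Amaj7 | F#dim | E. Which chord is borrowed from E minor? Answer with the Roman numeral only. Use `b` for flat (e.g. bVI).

The diatonic triads in E major are E, F#m, G#m, A, B, C#m, D#dim. Emaj7, G#m, C#m7, G#m7, Amaj7 and E all belong to that set. F#dim (F#–A–C) is not: scale degree 2 in E major carries F#m (ii). In E minor the chord on that degree is F#dim, so here it functions as ii°, borrowed from the parallel minor.

ii°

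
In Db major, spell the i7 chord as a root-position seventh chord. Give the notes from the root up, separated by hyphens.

i7 is built on scale degree 1, which is Db in both Db major and its parallel. In Db minor the chord on Db is Db–Fb–Ab–Cb.

Db-Fb-Ab-Cb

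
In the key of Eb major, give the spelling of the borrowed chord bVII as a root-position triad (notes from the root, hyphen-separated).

Scale degree 7 in Eb major is D. bVII uses the lowered form, Db, taken from Eb minor. In Eb minor the chord on Db is Db–F–Ab.

Db-F-Ab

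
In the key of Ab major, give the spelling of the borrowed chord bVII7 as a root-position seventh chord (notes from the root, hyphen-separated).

Gb-Bb-Db-Fb

The root of bVII7 is the lowered 7th degree: G becomes Gb. In Ab minor the chord on Gb is Gb–Bb–Db–Fb.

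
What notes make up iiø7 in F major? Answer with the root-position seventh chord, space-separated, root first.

The root, G, is scale degree 2 — the same note in F major and F minor; only the chord quality changes. Building the half-diminished-seventh chord from the parallel minor on G: G–Bb–Db–F.

G Bb Db F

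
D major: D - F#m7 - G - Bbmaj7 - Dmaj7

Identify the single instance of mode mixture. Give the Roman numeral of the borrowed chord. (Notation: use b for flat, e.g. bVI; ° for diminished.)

bVImaj7

In D major the diatonic chords are D, Em, F#m, G, A, Bm, C#dim. D, F#m7, G and Dmaj7 are all diatonic. Bbmaj7 (Bb–D–F–A) doesn't fit — on degree 6 D major would have Bm (vi). Bbmaj7 is the degree-6 chord of D minor, so it is the borrowed bVImaj7.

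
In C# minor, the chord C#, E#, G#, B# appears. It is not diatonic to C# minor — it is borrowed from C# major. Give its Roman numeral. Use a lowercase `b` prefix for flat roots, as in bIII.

Imaj7

C# is scale degree 1 in C# minor. Diatonically C# minor has C#m (i) on that degree; C#–E#–G#–B# is instead the major-seventh chord native to C# major, so it takes the label Imaj7.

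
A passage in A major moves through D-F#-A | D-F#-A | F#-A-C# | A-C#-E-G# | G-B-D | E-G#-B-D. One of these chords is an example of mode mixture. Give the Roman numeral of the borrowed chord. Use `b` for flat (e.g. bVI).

bVII

The diatonic triads in A major are A, Bm, C#m, D, E, F#m, G#dim. D–F#–A = D, F#–A–C# = F#m, A–C#–E–G# = Amaj7 and E–G#–B–D = E7 all belong to that set. But G–B–D is foreign: the diatonic vii° on degree 7 is G#dim, whereas G comes from A minor. It is labeled bVII.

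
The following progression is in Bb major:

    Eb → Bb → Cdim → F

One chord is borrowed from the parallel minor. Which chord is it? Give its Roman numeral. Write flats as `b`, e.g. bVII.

ii°

Bb major has the diatonic set Bb, Cm, Dm, Eb, F, Gm, Adim. Eb, Bb and F all belong to that set. Cdim (C–Eb–Gb) doesn't fit — on degree 2 Bb major would have Cm (ii). Cdim is the degree-2 chord of Bb minor, so it is the borrowed ii°.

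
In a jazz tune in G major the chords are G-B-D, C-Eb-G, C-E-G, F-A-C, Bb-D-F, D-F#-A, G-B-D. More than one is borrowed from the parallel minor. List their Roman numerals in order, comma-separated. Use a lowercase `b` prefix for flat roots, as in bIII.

iv, bVII, bIII

In G major the diatonic chords are G, Am, Bm, C, D, Em, F#dim. G–B–D = G, C–E–G = C and D–F#–A = D are all diatonic. C–Eb–G doesn't fit — on degree 4 G major would have C (IV). Cm is the degree-4 chord of G minor, so it is the borrowed iv. F–A–C doesn't fit — on degree 7 G major would have F#dim (vii°). F is the degree-7 chord of G minor, so it is the borrowed bVII. But Bb–D–F is foreign: the diatonic iii on degree 3 is Bm, whereas Bb comes from G minor. It is labeled bIII.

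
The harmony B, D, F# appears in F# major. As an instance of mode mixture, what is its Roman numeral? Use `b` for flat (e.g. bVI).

The root B is the diatonic 4th degree of F# major; the borrowing shows in the chord quality. Diatonically F# major has B (IV) on that degree; B–D–F# is instead the minor chord native to F# minor, so it takes the label iv.

iv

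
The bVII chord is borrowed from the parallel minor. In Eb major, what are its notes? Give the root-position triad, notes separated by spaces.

Db F Ab

The root of bVII is the lowered 7th degree: D becomes Db. Stacking thirds in Eb minor on Db gives Db–F–Ab.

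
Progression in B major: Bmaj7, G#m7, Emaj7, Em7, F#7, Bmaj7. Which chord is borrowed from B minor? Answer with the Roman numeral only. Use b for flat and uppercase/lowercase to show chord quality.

iv7

The diatonic triads in B major are B, C#m, D#m, E, F#, G#m, A#dim. Bmaj7, G#m7, Emaj7 and F#7 all belong to that set. Em7 (E–G–B–D) is not: scale degree 4 in B major carries E (IV). In B minor the chord on that degree is Em7, so here it functions as iv7, borrowed from the parallel minor.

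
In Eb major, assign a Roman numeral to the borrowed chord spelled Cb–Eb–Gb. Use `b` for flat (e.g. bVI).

In Eb major scale degree 6 is C; Cb is its lowered form, from Eb minor. The diatonic chord on degree 6 would be Cm (vi), but Cb–Eb–Gb is the major chord from Eb minor. As a borrowed chord it is labeled bVI.

bVI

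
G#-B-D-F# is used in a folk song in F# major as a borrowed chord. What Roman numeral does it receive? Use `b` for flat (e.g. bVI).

iiø7

The root G# is the diatonic 2nd degree of F# major; the borrowing shows in the chord quality. The diatonic chord on degree 2 would be G#m (ii), but G#–B–D–F# is the half-diminished-seventh chord from F# minor. As a borrowed chord it is labeled iiø7.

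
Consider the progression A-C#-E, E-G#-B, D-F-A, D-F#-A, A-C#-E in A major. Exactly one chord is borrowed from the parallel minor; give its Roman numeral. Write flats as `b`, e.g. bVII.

iv

A major has the diatonic set A, Bm, C#m, D, E, F#m, G#dim. Of the given chords, A–C#–E = A, E–G#–B = E and D–F#–A = D are diatonic. D–F–A doesn't fit — on degree 4 A major would have D (IV). Dm is the degree-4 chord of A minor, so it is the borrowed iv.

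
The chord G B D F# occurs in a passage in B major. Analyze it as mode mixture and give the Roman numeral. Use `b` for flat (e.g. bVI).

bVImaj7

The root G is the lowered 6th scale degree — diatonically B major has G# there. The diatonic chord on degree 6 would be G#m (vi), but G–B–D–F# is the major-seventh chord from B minor. As a borrowed chord it is labeled bVImaj7.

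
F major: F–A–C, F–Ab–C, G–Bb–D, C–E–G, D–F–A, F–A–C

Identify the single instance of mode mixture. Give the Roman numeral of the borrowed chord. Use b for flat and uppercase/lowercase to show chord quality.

i

The diatonic triads in F major are F, Gm, Am, Bb, C, Dm, Edim. F–A–C = F, G–Bb–D = Gm, C–E–G = C and D–F–A = Dm are all diatonic. F–Ab–C doesn't fit — on degree 1 F major would have F (I). Fm is the degree-1 chord of F minor, so it is the borrowed i.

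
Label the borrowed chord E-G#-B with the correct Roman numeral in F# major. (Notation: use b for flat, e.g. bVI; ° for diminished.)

E is the lowered form of scale degree 7 in F# major (the diatonic degree 7 is E#). E–G#–B is a major chord — the form found in F# minor, not the diatonic vii° (E#dim). Borrowed into F# major it is written bVII.

bVII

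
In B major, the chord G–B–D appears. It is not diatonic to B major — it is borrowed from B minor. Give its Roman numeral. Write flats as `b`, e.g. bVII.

bVI

G is the lowered form of scale degree 6 in B major (the diatonic degree 6 is G#). G–B–D is a major chord — the form found in B minor, not the diatonic vi (G#m). Borrowed into B major it is written bVI.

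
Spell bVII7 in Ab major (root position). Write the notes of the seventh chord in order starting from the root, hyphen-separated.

Scale degree 7 in Ab major is G. bVII7 uses the lowered form, Gb, taken from Ab minor. Stacking thirds in Ab minor on Gb gives Gb–Bb–Db–Fb.

Gb-Bb-Db-Fb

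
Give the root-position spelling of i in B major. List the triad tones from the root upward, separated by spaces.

B D F#

i is built on scale degree 1, which is B in both B major and its parallel. Building the minor chord from the parallel minor on B: B–D–F#.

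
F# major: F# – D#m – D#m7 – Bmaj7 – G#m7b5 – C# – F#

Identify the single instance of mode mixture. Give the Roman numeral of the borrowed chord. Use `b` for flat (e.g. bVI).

iiø7

F# major has the diatonic set F#, G#m, A#m, B, C#, D#m, E#dim. Of the given chords, F#, D#m, D#m7, Bmaj7 and C# are diatonic. G#m7b5 (G#–B–D–F#) is not: scale degree 2 in F# major carries G#m (ii). In F# minor the chord on that degree is G#m7b5, so here it functions as iiø7, borrowed from the parallel minor.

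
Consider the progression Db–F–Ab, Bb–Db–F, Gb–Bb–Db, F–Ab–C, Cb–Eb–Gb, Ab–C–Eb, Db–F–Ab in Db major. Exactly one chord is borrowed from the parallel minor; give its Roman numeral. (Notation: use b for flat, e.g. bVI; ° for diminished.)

In Db major the diatonic chords are Db, Ebm, Fm, Gb, Ab, Bbm, Cdim. Db–F–Ab = Db, Bb–Db–F = Bbm, Gb–Bb–Db = Gb, F–Ab–C = Fm and Ab–C–Eb = Ab all belong to that set. Cb–Eb–Gb is not: scale degree 7 in Db major carries Cdim (vii°). In Db minor the chord on that degree is Cb, so here it functions as bVII, borrowed from the parallel minor.

bVII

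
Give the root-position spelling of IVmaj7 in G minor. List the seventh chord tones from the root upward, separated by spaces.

C E G B

The root, C, is scale degree 4 — the same note in G minor and G major; only the chord quality changes. In G major the chord on C is C–E–G–B.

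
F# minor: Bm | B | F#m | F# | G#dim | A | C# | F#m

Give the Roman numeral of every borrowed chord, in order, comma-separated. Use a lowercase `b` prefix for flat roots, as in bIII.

In F# minor (with V from harmonic minor) the diatonic chords are F#m, G#dim, A, Bm, C#, D, E. Bm, F#m, G#dim, A and C# are all diatonic. But B (B–D#–F#) is foreign: the diatonic iv on degree 4 is Bm, whereas B comes from F# major. It is labeled IV. F# (F#–A#–C#) doesn't fit — on degree 1 F# minor would have F#m (i). F# is the degree-1 chord of F# major, so it is the borrowed I.

IV, I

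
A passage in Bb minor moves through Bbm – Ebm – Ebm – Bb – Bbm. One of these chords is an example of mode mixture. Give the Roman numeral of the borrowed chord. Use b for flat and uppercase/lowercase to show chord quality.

Bb minor has the diatonic set Bbm, Cdim, Db, Ebm, F, Gb, Ab (with V from harmonic minor). Bbm and Ebm both belong to that set. Bb (Bb–D–F) is not: scale degree 1 in Bb minor carries Bbm (i). In Bb major the chord on that degree is Bb, so here it functions as I, borrowed from the parallel major.

I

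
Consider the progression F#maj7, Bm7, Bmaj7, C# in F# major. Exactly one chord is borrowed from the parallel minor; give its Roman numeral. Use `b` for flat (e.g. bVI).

iv7

The diatonic triads in F# major are F#, G#m, A#m, B, C#, D#m, E#dim. F#maj7, Bmaj7 and C# all belong to that set. Bm7 (B–D–F#–A) doesn't fit — on degree 4 F# major would have B (IV). Bm7 is the degree-4 chord of F# minor, so it is the borrowed iv7.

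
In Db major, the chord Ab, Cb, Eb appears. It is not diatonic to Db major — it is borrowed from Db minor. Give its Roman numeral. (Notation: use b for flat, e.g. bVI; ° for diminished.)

v

Ab is scale degree 5 in Db major. The diatonic chord on degree 5 would be Ab (V), but Ab–Cb–Eb is the minor chord from Db minor. As a borrowed chord it is labeled v.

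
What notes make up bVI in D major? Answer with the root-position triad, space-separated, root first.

bVI is built on the lowered scale degree 6. In D major degree 6 is B; lowered it becomes Bb. In D minor the chord on Bb is Bb–D–F.

Bb D F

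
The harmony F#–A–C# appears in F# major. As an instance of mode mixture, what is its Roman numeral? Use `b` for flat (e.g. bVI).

i

The root F# is the diatonic 1st degree of F# major; the borrowing shows in the chord quality. F#–A–C# is a minor chord — the form found in F# minor, not the diatonic I (F#). Borrowed into F# major it is written i.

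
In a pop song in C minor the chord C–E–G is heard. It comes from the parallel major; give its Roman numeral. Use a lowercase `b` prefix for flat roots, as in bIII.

The root C is the diatonic 1st degree of C minor; the borrowing shows in the chord quality. C–E–G is a major chord — the form found in C major, not the diatonic i (Cm). Borrowed into C minor it is written I.

I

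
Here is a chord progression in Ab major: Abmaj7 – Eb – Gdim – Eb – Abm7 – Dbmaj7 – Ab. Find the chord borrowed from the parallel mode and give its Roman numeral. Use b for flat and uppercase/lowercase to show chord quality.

In Ab major the diatonic chords are Ab, Bbm, Cm, Db, Eb, Fm, Gdim. Abmaj7, Eb, Gdim, Dbmaj7 and Ab are all diatonic. Abm7 (Ab–Cb–Eb–Gb) doesn't fit — on degree 1 Ab major would have Ab (I). Abm7 is the degree-1 chord of Ab minor, so it is the borrowed i7.

i7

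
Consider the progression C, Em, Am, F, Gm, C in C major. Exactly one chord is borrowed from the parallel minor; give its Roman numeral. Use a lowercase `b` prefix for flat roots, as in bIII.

v

The diatonic triads in C major are C, Dm, Em, F, G, Am, Bdim. Of the given chords, C, Em, Am and F are diatonic. Gm (G–Bb–D) doesn't fit — on degree 5 C major would have G (V). Gm is the degree-5 chord of C minor, so it is the borrowed v.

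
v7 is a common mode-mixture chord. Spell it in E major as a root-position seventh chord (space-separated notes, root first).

The root, B, is scale degree 5 — the same note in E major and E minor; only the chord quality changes. In E minor the chord on B is B–D–F#–A.

B D F# A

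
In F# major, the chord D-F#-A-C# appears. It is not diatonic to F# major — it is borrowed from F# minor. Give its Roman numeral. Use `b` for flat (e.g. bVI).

bVImaj7

D is the lowered form of scale degree 6 in F# major (the diatonic degree 6 is D#). D–F#–A–C# is a major-seventh chord — the form found in F# minor, not the diatonic vi (D#m). Borrowed into F# major it is written bVImaj7.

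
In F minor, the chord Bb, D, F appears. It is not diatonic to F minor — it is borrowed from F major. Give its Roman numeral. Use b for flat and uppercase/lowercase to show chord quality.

IV

The root Bb is the diatonic 4th degree of F minor; the borrowing shows in the chord quality. Diatonically F minor has Bbm (iv) on that degree; Bb–D–F is instead the major chord native to F major, so it takes the label IV.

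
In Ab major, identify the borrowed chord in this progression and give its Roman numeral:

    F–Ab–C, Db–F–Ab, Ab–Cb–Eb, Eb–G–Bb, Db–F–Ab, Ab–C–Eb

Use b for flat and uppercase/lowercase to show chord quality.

i

The diatonic triads in Ab major are Ab, Bbm, Cm, Db, Eb, Fm, Gdim. F–Ab–C = Fm, Db–F–Ab = Db, Eb–G–Bb = Eb and Ab–C–Eb = Ab are all diatonic. But Ab–Cb–Eb is foreign: the diatonic I on degree 1 is Ab, whereas Abm comes from Ab minor. It is labeled i.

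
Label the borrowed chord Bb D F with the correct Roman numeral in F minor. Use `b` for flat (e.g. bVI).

The root Bb is the diatonic 4th degree of F minor; the borrowing shows in the chord quality. Bb–D–F is a major chord — the form found in F major, not the diatonic iv (Bbm). Borrowed into F minor it is written IV.

IV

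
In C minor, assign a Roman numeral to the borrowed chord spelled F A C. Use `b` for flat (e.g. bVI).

The root F is the diatonic 4th degree of C minor; the borrowing shows in the chord quality. Diatonically C minor has Fm (iv) on that degree; F–A–C is instead the major chord native to C major, so it takes the label IV.

IV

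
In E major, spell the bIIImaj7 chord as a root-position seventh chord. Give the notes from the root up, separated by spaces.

G B D F#

bIIImaj7 is built on the lowered scale degree 3. In E major degree 3 is G#; lowered it becomes G. In E minor the chord on G is G–B–D–F#.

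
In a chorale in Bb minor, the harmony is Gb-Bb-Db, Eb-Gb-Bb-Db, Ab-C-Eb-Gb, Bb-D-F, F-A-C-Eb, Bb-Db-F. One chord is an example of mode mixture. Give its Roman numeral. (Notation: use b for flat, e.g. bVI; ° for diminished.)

In Bb minor (with V from harmonic minor) the diatonic chords are Bbm, Cdim, Db, Ebm, F, Gb, Ab. Of the given chords, Gb–Bb–Db = Gb, Eb–Gb–Bb–Db = Ebm7, Ab–C–Eb–Gb = Ab7, F–A–C–Eb = F7 and Bb–Db–F = Bbm are diatonic. But Bb–D–F is foreign: the diatonic i on degree 1 is Bbm, whereas Bb comes from Bb major. It is labeled I.

I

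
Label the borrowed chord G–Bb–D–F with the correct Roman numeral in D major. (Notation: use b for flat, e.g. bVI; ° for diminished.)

iv7

The root G is the diatonic 4th degree of D major; the borrowing shows in the chord quality. The diatonic chord on degree 4 would be G (IV), but G–Bb–D–F is the minor-seventh chord from D minor. As a borrowed chord it is labeled iv7.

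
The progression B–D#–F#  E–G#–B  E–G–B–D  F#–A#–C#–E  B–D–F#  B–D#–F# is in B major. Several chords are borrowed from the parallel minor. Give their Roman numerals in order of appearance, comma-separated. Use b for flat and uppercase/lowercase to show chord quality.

iv7, i

The diatonic triads in B major are B, C#m, D#m, E, F#, G#m, A#dim. Of the given chords, B–D#–F# = B, E–G#–B = E and F#–A#–C#–E = F#7 are diatonic. But E–G–B–D is foreign: the diatonic IV on degree 4 is E, whereas Em7 comes from B minor. It is labeled iv7. But B–D–F# is foreign: the diatonic I on degree 1 is B, whereas Bm comes from B minor. It is labeled i.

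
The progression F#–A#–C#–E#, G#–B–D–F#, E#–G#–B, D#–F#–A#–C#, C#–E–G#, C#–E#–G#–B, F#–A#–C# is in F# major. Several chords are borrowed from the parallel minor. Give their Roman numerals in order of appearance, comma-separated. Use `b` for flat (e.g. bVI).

iiø7, v

F# major has the diatonic set F#, G#m, A#m, B, C#, D#m, E#dim. Of the given chords, F#–A#–C#–E# = F#maj7, E#–G#–B = E#dim, D#–F#–A#–C# = D#m7, C#–E#–G#–B = C#7 and F#–A#–C# = F# are diatonic. G#–B–D–F# is not: scale degree 2 in F# major carries G#m (ii). In F# minor the chord on that degree is G#m7b5, so here it functions as iiø7, borrowed from the parallel minor. C#–E–G# is not: scale degree 5 in F# major carries C# (V). In F# minor the chord on that degree is C#m, so here it functions as v, borrowed from the parallel minor.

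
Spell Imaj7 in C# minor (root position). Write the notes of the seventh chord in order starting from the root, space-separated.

C# E# G# B#

Imaj7 is built on scale degree 1, which is C# in both C# minor and its parallel. Building the major-seventh chord from the parallel major on C#: C#–E#–G#–B#.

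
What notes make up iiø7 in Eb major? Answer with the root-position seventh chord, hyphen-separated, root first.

F-Ab-Cb-Eb

iiø7 is built on scale degree 2, which is F in both Eb major and its parallel. Stacking thirds in Eb minor on F gives F–Ab–Cb–Eb.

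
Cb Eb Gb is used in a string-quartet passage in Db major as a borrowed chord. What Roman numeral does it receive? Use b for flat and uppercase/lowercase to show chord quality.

bVII

The root Cb is the lowered 7th scale degree — diatonically Db major has C there. Diatonically Db major has Cdim (vii°) on that degree; Cb–Eb–Gb is instead the major chord native to Db minor, so it takes the label bVII.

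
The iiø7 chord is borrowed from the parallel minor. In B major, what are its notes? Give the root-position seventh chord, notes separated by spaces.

C# E G B

iiø7 is built on scale degree 2, which is C# in both B major and its parallel. Building the half-diminished-seventh chord from the parallel minor on C#: C#–E–G–B.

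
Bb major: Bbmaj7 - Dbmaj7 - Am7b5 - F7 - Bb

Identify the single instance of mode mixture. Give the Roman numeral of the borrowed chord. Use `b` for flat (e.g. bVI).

bIIImaj7

Bb major has the diatonic set Bb, Cm, Dm, Eb, F, Gm, Adim. Bbmaj7, Am7b5, F7 and Bb all belong to that set. Dbmaj7 (Db–F–Ab–C) doesn't fit — on degree 3 Bb major would have Dm (iii). Dbmaj7 is the degree-3 chord of Bb minor, so it is the borrowed bIIImaj7.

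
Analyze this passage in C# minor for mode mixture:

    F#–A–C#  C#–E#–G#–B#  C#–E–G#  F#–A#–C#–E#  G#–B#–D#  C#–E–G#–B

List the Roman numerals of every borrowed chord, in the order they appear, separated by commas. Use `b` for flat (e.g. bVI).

Imaj7, IVmaj7

C# minor has the diatonic set C#m, D#dim, E, F#m, G#, A, B (with V from harmonic minor). F#–A–C# = F#m, C#–E–G# = C#m, G#–B#–D# = G# and C#–E–G#–B = C#m7 all belong to that set. But C#–E#–G#–B# is foreign: the diatonic i on degree 1 is C#m, whereas C#maj7 comes from C# major. It is labeled Imaj7. F#–A#–C#–E# is not: scale degree 4 in C# minor carries F#m (iv). In C# major the chord on that degree is F#maj7, so here it functions as IVmaj7, borrowed from the parallel major.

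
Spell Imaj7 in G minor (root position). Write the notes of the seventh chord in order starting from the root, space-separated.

Imaj7 is built on scale degree 1, which is G in both G minor and its parallel. Building the major-seventh chord from the parallel major on G: G–B–D–F#.

G B D F#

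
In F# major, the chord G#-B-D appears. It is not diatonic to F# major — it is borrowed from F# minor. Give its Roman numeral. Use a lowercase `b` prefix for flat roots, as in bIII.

G# is scale degree 2 in F# major. Diatonically F# major has G#m (ii) on that degree; G#–B–D is instead the diminished chord native to F# minor, so it takes the label ii°.

ii°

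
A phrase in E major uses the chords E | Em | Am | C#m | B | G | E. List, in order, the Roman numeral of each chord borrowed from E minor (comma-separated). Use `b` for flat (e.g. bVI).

The diatonic triads in E major are E, F#m, G#m, A, B, C#m, D#dim. E, C#m and B all belong to that set. Em (E–G–B) is not: scale degree 1 in E major carries E (I). In E minor the chord on that degree is Em, so here it functions as i, borrowed from the parallel minor. Am (A–C–E) doesn't fit — on degree 4 E major would have A (IV). Am is the degree-4 chord of E minor, so it is the borrowed iv. But G (G–B–D) is foreign: the diatonic iii on degree 3 is G#m, whereas G comes from E minor. It is labeled bIII.

i, iv, bIII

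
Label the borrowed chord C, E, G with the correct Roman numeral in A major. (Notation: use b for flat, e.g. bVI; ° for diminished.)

C is the lowered form of scale degree 3 in A major (the diatonic degree 3 is C#). Diatonically A major has C#m (iii) on that degree; C–E–G is instead the major chord native to A minor, so it takes the label bIII.

bIII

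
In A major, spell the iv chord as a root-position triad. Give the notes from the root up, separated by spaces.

iv is built on scale degree 4, which is D in both A major and its parallel. Building the minor chord from the parallel minor on D: D–F–A.

D F A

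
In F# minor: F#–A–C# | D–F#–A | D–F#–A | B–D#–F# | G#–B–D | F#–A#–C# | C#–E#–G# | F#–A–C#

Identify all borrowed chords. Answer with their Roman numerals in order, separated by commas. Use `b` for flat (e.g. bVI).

F# minor has the diatonic set F#m, G#dim, A, Bm, C#, D, E (with V from harmonic minor). Of the given chords, F#–A–C# = F#m, D–F#–A = D, G#–B–D = G#dim and C#–E#–G# = C# are diatonic. But B–D#–F# is foreign: the diatonic iv on degree 4 is Bm, whereas B comes from F# major. It is labeled IV. F#–A#–C# doesn't fit — on degree 1 F# minor would have F#m (i). F# is the degree-1 chord of F# major, so it is the borrowed I.

IV, I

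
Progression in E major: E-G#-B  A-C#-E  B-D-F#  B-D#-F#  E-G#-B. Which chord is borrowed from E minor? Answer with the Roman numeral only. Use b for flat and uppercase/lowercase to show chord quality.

v

In E major the diatonic chords are E, F#m, G#m, A, B, C#m, D#dim. E–G#–B = E, A–C#–E = A and B–D#–F# = B all belong to that set. B–D–F# is not: scale degree 5 in E major carries B (V). In E minor the chord on that degree is Bm, so here it functions as v, borrowed from the parallel minor.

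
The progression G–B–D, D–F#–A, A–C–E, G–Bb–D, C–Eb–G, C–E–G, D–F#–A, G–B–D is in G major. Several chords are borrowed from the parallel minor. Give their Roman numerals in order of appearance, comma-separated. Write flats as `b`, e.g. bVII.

In G major the diatonic chords are G, Am, Bm, C, D, Em, F#dim. G–B–D = G, D–F#–A = D, A–C–E = Am and C–E–G = C all belong to that set. G–Bb–D doesn't fit — on degree 1 G major would have G (I). Gm is the degree-1 chord of G minor, so it is the borrowed i. C–Eb–G is not: scale degree 4 in G major carries C (IV). In G minor the chord on that degree is Cm, so here it functions as iv, borrowed from the parallel minor.

i, iv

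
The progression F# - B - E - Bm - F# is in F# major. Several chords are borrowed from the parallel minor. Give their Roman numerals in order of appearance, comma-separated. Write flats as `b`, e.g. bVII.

bVII, iv

In F# major the diatonic chords are F#, G#m, A#m, B, C#, D#m, E#dim. F# and B both belong to that set. E (E–G#–B) doesn't fit — on degree 7 F# major would have E#dim (vii°). E is the degree-7 chord of F# minor, so it is the borrowed bVII. But Bm (B–D–F#) is foreign: the diatonic IV on degree 4 is B, whereas Bm comes from F# minor. It is labeled iv.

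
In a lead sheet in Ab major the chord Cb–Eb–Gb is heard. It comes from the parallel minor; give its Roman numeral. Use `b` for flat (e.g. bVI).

bIII

Cb is the lowered form of scale degree 3 in Ab major (the diatonic degree 3 is C). The diatonic chord on degree 3 would be Cm (iii), but Cb–Eb–Gb is the major chord from Ab minor. As a borrowed chord it is labeled bIII.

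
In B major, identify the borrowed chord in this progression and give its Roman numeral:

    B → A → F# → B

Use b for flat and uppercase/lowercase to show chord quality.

In B major the diatonic chords are B, C#m, D#m, E, F#, G#m, A#dim. Of the given chords, B and F# are diatonic. But A (A–C#–E) is foreign: the diatonic vii° on degree 7 is A#dim, whereas A comes from B minor. It is labeled bVII.

bVII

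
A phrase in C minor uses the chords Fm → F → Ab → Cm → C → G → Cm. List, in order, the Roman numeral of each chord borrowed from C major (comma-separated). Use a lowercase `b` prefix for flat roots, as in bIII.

C minor has the diatonic set Cm, Ddim, Eb, Fm, G, Ab, Bb (with V from harmonic minor). Fm, Ab, Cm and G all belong to that set. But F (F–A–C) is foreign: the diatonic iv on degree 4 is Fm, whereas F comes from C major. It is labeled IV. But C (C–E–G) is foreign: the diatonic i on degree 1 is Cm, whereas C comes from C major. It is labeled I.

IV, I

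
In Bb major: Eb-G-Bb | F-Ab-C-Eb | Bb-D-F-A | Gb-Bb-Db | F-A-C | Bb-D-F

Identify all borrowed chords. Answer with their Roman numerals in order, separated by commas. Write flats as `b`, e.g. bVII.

v7, bVI

Bb major has the diatonic set Bb, Cm, Dm, Eb, F, Gm, Adim. Eb–G–Bb = Eb, Bb–D–F–A = Bbmaj7, F–A–C = F and Bb–D–F = Bb are all diatonic. F–Ab–C–Eb doesn't fit — on degree 5 Bb major would have F (V). Fm7 is the degree-5 chord of Bb minor, so it is the borrowed v7. But Gb–Bb–Db is foreign: the diatonic vi on degree 6 is Gm, whereas Gb comes from Bb minor. It is labeled bVI.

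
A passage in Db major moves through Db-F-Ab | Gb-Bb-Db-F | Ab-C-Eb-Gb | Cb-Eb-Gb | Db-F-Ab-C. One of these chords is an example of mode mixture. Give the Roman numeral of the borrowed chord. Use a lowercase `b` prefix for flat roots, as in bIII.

The diatonic triads in Db major are Db, Ebm, Fm, Gb, Ab, Bbm, Cdim. Db–F–Ab = Db, Gb–Bb–Db–F = Gbmaj7, Ab–C–Eb–Gb = Ab7 and Db–F–Ab–C = Dbmaj7 are all diatonic. But Cb–Eb–Gb is foreign: the diatonic vii° on degree 7 is Cdim, whereas Cb comes from Db minor. It is labeled bVII.

bVII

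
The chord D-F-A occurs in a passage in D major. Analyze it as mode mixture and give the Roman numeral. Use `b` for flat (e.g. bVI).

i

D is scale degree 1 in D major. Diatonically D major has D (I) on that degree; D–F–A is instead the minor chord native to D minor, so it takes the label i.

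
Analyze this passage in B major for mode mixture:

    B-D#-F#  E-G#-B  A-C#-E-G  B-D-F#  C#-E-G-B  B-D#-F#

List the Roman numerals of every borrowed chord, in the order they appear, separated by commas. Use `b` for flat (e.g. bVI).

B major has the diatonic set B, C#m, D#m, E, F#, G#m, A#dim. Of the given chords, B–D#–F# = B and E–G#–B = E are diatonic. A–C#–E–G is not: scale degree 7 in B major carries A#dim (vii°). In B minor the chord on that degree is A7, so here it functions as bVII7, borrowed from the parallel minor. B–D–F# doesn't fit — on degree 1 B major would have B (I). Bm is the degree-1 chord of B minor, so it is the borrowed i. C#–E–G–B is not: scale degree 2 in B major carries C#m (ii). In B minor the chord on that degree is C#m7b5, so here it functions as iiø7, borrowed from the parallel minor.

bVII7, i, iiø7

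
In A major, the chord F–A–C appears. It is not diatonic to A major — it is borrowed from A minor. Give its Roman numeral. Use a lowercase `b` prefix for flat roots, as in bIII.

bVI

F is the lowered form of scale degree 6 in A major (the diatonic degree 6 is F#). The diatonic chord on degree 6 would be F#m (vi), but F–A–C is the major chord from A minor. As a borrowed chord it is labeled bVI.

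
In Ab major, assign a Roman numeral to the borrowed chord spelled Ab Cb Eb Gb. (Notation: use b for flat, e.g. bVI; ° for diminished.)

Ab is scale degree 1 in Ab major. The diatonic chord on degree 1 would be Ab (I), but Ab–Cb–Eb–Gb is the minor-seventh chord from Ab minor. As a borrowed chord it is labeled i7.

i7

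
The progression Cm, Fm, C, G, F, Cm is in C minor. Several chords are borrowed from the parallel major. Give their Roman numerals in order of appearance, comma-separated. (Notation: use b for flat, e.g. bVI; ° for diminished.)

C minor has the diatonic set Cm, Ddim, Eb, Fm, G, Ab, Bb (with V from harmonic minor). Cm, Fm and G are all diatonic. C (C–E–G) doesn't fit — on degree 1 C minor would have Cm (i). C is the degree-1 chord of C major, so it is the borrowed I. But F (F–A–C) is foreign: the diatonic iv on degree 4 is Fm, whereas F comes from C major. It is labeled IV.

I, IV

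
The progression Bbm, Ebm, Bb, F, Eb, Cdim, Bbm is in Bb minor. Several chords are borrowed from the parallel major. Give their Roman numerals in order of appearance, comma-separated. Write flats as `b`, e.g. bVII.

In Bb minor (with V from harmonic minor) the diatonic chords are Bbm, Cdim, Db, Ebm, F, Gb, Ab. Of the given chords, Bbm, Ebm, F and Cdim are diatonic. But Bb (Bb–D–F) is foreign: the diatonic i on degree 1 is Bbm, whereas Bb comes from Bb major. It is labeled I. But Eb (Eb–G–Bb) is foreign: the diatonic iv on degree 4 is Ebm, whereas Eb comes from Bb major. It is labeled IV.

I, IV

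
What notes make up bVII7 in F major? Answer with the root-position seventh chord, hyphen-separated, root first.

Eb-G-Bb-Db

Scale degree 7 in F major is E. bVII7 uses the lowered form, Eb, taken from F minor. Stacking thirds in F minor on Eb gives Eb–G–Bb–Db.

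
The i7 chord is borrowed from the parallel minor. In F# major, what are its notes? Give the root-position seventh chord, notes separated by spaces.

The root, F#, is scale degree 1 — the same note in F# major and F# minor; only the chord quality changes. Stacking thirds in F# minor on F# gives F#–A–C#–E.

F# A C# E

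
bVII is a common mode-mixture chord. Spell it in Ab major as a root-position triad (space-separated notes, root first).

The root of bVII is the lowered 7th degree: G becomes Gb. Stacking thirds in Ab minor on Gb gives Gb–Bb–Db.

Gb Bb Db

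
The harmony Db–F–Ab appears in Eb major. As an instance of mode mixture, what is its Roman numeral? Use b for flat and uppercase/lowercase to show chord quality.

Db is the lowered form of scale degree 7 in Eb major (the diatonic degree 7 is D). Diatonically Eb major has Ddim (vii°) on that degree; Db–F–Ab is instead the major chord native to Eb minor, so it takes the label bVII.

bVII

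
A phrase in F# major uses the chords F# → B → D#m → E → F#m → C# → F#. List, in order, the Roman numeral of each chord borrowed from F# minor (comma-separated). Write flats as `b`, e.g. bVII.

F# major has the diatonic set F#, G#m, A#m, B, C#, D#m, E#dim. F#, B, D#m and C# are all diatonic. E (E–G#–B) is not: scale degree 7 in F# major carries E#dim (vii°). In F# minor the chord on that degree is E, so here it functions as bVII, borrowed from the parallel minor. But F#m (F#–A–C#) is foreign: the diatonic I on degree 1 is F#, whereas F#m comes from F# minor. It is labeled i.

bVII, i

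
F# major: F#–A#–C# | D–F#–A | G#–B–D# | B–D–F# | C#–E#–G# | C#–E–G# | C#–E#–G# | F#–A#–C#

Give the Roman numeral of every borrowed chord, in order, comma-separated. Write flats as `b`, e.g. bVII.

bVI, iv, v

F# major has the diatonic set F#, G#m, A#m, B, C#, D#m, E#dim. F#–A#–C# = F#, G#–B–D# = G#m and C#–E#–G# = C# are all diatonic. D–F#–A doesn't fit — on degree 6 F# major would have D#m (vi). D is the degree-6 chord of F# minor, so it is the borrowed bVI. But B–D–F# is foreign: the diatonic IV on degree 4 is B, whereas Bm comes from F# minor. It is labeled iv. C#–E–G# is not: scale degree 5 in F# major carries C# (V). In F# minor the chord on that degree is C#m, so here it functions as v, borrowed from the parallel minor.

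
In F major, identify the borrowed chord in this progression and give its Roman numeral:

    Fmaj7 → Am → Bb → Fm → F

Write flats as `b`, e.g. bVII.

The diatonic triads in F major are F, Gm, Am, Bb, C, Dm, Edim. Fmaj7, Am, Bb and F all belong to that set. Fm (F–Ab–C) is not: scale degree 1 in F major carries F (I). In F minor the chord on that degree is Fm, so here it functions as i, borrowed from the parallel minor.

i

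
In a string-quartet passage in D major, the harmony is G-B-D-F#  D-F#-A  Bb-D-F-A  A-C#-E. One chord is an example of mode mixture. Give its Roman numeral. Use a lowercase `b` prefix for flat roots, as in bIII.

bVImaj7

D major has the diatonic set D, Em, F#m, G, A, Bm, C#dim. Of the given chords, G–B–D–F# = Gmaj7, D–F#–A = D and A–C#–E = A are diatonic. Bb–D–F–A is not: scale degree 6 in D major carries Bm (vi). In D minor the chord on that degree is Bbmaj7, so here it functions as bVImaj7, borrowed from the parallel minor.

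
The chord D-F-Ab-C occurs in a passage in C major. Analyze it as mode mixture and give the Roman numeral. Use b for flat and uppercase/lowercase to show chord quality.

iiø7

The root D is the diatonic 2nd degree of C major; the borrowing shows in the chord quality. D–F–Ab–C is a half-diminished-seventh chord — the form found in C minor, not the diatonic ii (Dm). Borrowed into C major it is written iiø7.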